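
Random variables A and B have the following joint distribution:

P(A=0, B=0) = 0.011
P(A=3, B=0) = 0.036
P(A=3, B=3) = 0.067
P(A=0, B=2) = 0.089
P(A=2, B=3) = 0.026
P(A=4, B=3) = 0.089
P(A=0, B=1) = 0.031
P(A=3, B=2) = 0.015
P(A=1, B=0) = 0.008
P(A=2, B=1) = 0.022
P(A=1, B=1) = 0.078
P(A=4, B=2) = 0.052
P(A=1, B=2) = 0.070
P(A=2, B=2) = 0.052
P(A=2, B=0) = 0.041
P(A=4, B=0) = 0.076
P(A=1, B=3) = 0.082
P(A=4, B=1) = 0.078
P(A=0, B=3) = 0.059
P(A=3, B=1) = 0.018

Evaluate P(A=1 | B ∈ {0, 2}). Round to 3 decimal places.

P(B=0) = 0.011 + 0.008 + 0.041 + 0.036 + 0.076 = 0.172.
P(B=2) = 0.089 + 0.070 + 0.052 + 0.015 + 0.052 = 0.278.
P(B ∈ {0, 2}) = 0.172 + 0.278 = 0.450; P(A=1, B ∈ {0, 2}) = 0.008 + 0.070 = 0.078.
P(A=1 | B ∈ {0, 2}) = 0.078/0.450 = 0.173.

0.173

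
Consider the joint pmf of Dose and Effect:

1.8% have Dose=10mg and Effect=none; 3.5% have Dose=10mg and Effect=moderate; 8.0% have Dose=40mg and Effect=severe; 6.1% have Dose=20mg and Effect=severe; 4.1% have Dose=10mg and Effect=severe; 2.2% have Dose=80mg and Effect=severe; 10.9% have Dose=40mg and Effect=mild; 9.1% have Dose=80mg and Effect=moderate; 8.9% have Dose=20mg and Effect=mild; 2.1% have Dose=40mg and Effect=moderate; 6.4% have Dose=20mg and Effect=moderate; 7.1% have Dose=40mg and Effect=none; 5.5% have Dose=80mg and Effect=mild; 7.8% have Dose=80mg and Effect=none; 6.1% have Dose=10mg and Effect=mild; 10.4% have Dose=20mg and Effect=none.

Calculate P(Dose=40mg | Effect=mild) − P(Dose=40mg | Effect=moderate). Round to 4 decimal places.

0.2476

P(Effect=mild) = 0.061 + 0.089 + 0.109 + 0.055 = 0.314; P(Dose=40mg | Effect=mild) = 0.109/0.314 = 0.34713.
P(Effect=moderate) = 0.035 + 0.064 + 0.021 + 0.091 = 0.211; P(Dose=40mg | Effect=moderate) = 0.021/0.211 = 0.09953.
Difference = 0.2476.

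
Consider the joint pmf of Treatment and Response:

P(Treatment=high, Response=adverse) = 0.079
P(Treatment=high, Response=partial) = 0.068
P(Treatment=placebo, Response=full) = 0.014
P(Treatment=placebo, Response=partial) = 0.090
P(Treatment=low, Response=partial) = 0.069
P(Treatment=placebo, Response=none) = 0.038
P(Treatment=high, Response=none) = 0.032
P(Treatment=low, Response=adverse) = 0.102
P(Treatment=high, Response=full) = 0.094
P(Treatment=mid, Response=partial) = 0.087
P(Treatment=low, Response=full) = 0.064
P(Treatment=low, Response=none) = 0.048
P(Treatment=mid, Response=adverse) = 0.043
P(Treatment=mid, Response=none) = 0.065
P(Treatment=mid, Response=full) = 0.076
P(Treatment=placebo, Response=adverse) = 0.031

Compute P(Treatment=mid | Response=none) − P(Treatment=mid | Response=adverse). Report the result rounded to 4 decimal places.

P(Response=none) = 0.038 + 0.048 + 0.065 + 0.032 = 0.183; P(Treatment=mid | Response=none) = 0.065/0.183 = 0.35519.
P(Response=adverse) = 0.031 + 0.102 + 0.043 + 0.079 = 0.255; P(Treatment=mid | Response=adverse) = 0.043/0.255 = 0.16863.
Difference = 0.1866.

0.1866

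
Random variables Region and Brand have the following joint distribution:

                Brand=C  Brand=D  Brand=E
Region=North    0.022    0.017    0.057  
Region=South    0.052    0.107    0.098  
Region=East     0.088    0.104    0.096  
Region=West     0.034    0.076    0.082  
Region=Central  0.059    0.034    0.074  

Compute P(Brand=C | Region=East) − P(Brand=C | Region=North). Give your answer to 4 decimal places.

P(Region=East) = 0.088 + 0.104 + 0.096 = 0.288; P(Brand=C | Region=East) = 0.088/0.288 = 0.30556.
P(Region=North) = 0.022 + 0.017 + 0.057 = 0.096; P(Brand=C | Region=North) = 0.022/0.096 = 0.22917.
Difference = 0.0764.

0.0764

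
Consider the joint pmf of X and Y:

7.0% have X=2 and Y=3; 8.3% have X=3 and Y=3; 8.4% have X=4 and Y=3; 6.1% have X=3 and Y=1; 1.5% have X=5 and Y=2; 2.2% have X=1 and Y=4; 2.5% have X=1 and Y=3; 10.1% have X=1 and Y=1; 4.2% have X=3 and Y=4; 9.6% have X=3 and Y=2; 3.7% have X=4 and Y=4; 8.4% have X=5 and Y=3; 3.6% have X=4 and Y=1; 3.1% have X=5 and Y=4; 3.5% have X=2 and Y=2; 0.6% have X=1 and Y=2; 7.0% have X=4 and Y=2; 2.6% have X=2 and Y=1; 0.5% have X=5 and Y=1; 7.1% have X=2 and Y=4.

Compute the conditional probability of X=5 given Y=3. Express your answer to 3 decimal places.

0.243

P(Y=3) = 0.025 + 0.070 + 0.083 + 0.084 + 0.084 = 0.346.
P(X=5 | Y=3) = 0.084/0.346 = 0.243.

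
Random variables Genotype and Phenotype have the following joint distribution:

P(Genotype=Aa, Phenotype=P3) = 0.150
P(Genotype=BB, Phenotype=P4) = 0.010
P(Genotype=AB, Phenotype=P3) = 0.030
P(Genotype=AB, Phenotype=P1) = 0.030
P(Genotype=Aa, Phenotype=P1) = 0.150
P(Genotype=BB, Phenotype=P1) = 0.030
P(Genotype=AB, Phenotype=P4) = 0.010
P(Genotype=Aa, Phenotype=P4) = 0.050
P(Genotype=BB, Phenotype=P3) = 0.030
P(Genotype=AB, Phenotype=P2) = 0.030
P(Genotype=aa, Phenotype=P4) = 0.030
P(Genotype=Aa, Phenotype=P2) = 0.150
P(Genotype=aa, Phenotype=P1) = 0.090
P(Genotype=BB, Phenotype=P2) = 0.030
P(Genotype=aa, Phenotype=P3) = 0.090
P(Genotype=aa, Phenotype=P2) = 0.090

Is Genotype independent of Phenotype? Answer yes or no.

yes

Every cell satisfies P(Genotype,Phenotype) = P(Genotype)·P(Phenotype). For instance P(Genotype=BB) = 0.100, P(Phenotype=P3) = 0.300, and 0.100×0.300 = 0.030 matches the joint entry. So Genotype and Phenotype are independent.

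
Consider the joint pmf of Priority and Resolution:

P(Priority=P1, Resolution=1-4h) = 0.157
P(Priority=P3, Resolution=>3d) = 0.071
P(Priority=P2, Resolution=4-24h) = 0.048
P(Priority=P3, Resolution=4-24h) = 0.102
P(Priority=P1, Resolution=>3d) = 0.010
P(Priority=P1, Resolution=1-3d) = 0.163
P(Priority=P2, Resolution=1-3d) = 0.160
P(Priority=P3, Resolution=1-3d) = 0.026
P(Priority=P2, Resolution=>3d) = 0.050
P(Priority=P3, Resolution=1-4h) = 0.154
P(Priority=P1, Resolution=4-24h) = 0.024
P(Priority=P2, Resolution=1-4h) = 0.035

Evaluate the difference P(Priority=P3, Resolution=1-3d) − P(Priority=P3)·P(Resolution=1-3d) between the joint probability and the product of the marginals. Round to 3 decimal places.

P(Priority=P3) = 0.154 + 0.102 + 0.026 + 0.071 = 0.353.
P(Resolution=1-3d) = 0.163 + 0.160 + 0.026 = 0.349.
P(Priority=P3, Resolution=1-3d) − P(Priority=P3)P(Resolution=1-3d) = 0.026 − 0.353×0.349 = -0.097.

-0.097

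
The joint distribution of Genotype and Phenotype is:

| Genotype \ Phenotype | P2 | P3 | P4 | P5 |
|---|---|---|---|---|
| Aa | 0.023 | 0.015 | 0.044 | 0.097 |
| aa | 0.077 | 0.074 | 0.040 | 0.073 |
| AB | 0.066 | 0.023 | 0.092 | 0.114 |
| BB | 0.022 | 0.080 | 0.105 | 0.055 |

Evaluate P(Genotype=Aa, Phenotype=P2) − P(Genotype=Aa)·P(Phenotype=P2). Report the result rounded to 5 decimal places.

-0.01065

P(Genotype=Aa) = 0.023 + 0.015 + 0.044 + 0.097 = 0.179.
P(Phenotype=P2) = 0.023 + 0.077 + 0.066 + 0.022 = 0.188.
P(Genotype=Aa, Phenotype=P2) − P(Genotype=Aa)P(Phenotype=P2) = 0.023 − 0.179×0.188 = -0.01065.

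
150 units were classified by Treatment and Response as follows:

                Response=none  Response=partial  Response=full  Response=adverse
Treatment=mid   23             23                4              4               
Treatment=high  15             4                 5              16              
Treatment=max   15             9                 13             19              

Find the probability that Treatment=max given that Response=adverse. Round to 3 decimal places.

Total with Response=adverse: 4 + 16 + 19 = 39.
P(Treatment=max | Response=adverse) = 19/39 = 0.487.

0.487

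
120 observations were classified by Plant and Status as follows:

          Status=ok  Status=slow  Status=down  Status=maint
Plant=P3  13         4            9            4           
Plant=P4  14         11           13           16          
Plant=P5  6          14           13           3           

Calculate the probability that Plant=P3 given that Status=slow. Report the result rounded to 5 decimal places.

Total with Status=slow: 4 + 11 + 14 = 29.
P(Plant=P3 | Status=slow) = 4/29 = 0.13793.

0.13793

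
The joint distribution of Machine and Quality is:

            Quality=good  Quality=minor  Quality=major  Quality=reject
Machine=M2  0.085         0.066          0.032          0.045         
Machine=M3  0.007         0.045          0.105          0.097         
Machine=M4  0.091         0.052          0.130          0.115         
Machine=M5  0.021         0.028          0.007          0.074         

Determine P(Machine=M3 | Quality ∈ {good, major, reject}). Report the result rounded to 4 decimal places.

0.2583

P(Quality=good) = 0.085 + 0.007 + 0.091 + 0.021 = 0.204.
P(Quality=major) = 0.032 + 0.105 + 0.130 + 0.007 = 0.274.
P(Quality=reject) = 0.045 + 0.097 + 0.115 + 0.074 = 0.331.
P(Quality ∈ {good, major, reject}) = 0.204 + 0.274 + 0.331 = 0.809; P(Machine=M3, Quality ∈ {good, major, reject}) = 0.007 + 0.105 + 0.097 = 0.209.
P(Machine=M3 | Quality ∈ {good, major, reject}) = 0.209/0.809 = 0.2583.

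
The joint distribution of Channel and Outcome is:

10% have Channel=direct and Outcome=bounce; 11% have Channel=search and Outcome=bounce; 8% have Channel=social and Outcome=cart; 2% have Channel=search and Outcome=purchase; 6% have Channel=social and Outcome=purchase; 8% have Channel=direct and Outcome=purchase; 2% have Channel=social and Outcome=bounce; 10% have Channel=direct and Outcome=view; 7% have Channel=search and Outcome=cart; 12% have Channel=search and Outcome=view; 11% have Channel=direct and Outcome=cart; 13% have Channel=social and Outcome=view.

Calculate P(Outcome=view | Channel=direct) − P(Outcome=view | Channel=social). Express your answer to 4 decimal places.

-0.1919

P(Channel=direct) = 0.10 + 0.10 + 0.11 + 0.08 = 0.39; P(Outcome=view | Channel=direct) = 0.10/0.39 = 0.25641.
P(Channel=social) = 0.02 + 0.13 + 0.08 + 0.06 = 0.29; P(Outcome=view | Channel=social) = 0.13/0.29 = 0.44828.
Difference = -0.1919.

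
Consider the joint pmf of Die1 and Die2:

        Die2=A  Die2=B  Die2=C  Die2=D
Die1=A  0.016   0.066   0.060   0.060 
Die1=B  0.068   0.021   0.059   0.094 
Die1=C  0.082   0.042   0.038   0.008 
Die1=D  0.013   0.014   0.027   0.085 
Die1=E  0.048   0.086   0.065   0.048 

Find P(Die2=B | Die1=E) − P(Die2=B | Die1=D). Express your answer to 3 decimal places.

0.247

P(Die1=E) = 0.048 + 0.086 + 0.065 + 0.048 = 0.247; P(Die2=B | Die1=E) = 0.086/0.247 = 0.3482.
P(Die1=D) = 0.013 + 0.014 + 0.027 + 0.085 = 0.139; P(Die2=B | Die1=D) = 0.014/0.139 = 0.1007.
Difference = 0.247.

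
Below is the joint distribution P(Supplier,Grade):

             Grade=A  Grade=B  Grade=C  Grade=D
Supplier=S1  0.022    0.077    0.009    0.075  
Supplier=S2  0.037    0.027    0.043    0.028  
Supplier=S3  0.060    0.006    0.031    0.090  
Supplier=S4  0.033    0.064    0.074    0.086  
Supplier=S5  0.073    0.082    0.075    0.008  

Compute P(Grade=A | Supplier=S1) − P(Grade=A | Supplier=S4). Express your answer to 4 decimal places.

P(Supplier=S1) = 0.022 + 0.077 + 0.009 + 0.075 = 0.183; P(Grade=A | Supplier=S1) = 0.022/0.183 = 0.12022.
P(Supplier=S4) = 0.033 + 0.064 + 0.074 + 0.086 = 0.257; P(Grade=A | Supplier=S4) = 0.033/0.257 = 0.12840.
Difference = -0.0082.

-0.0082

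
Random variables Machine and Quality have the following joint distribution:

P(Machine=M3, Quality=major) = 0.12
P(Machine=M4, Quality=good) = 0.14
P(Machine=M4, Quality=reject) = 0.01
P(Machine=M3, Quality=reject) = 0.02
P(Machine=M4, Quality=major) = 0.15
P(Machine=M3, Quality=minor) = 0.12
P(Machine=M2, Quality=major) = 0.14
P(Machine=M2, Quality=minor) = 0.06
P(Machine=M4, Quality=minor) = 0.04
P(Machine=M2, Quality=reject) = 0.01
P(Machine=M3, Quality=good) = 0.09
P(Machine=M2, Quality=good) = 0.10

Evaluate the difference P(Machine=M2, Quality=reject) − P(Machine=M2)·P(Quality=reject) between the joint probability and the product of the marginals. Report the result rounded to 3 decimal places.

P(Machine=M2) = 0.10 + 0.06 + 0.14 + 0.01 = 0.31.
P(Quality=reject) = 0.01 + 0.02 + 0.01 = 0.04.
P(Machine=M2, Quality=reject) − P(Machine=M2)P(Quality=reject) = 0.01 − 0.31×0.04 = -0.002.

-0.002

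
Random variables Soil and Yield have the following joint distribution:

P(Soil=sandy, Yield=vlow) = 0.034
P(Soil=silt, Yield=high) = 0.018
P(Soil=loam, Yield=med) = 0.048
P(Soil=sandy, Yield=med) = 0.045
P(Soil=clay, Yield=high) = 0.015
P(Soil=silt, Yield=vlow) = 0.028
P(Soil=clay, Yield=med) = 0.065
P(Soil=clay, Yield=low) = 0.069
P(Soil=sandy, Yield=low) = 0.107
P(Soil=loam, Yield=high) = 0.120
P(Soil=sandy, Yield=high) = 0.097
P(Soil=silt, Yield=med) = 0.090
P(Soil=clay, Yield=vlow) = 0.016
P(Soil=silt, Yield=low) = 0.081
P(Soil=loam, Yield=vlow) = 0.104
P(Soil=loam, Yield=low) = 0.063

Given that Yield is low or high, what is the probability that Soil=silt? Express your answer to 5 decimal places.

P(Yield=low) = 0.107 + 0.063 + 0.069 + 0.081 = 0.320.
P(Yield=high) = 0.097 + 0.120 + 0.015 + 0.018 = 0.250.
P(Yield ∈ {low, high}) = 0.320 + 0.250 = 0.570; P(Soil=silt, Yield ∈ {low, high}) = 0.081 + 0.018 = 0.099.
P(Soil=silt | Yield ∈ {low, high}) = 0.099/0.570 = 0.17368.

0.17368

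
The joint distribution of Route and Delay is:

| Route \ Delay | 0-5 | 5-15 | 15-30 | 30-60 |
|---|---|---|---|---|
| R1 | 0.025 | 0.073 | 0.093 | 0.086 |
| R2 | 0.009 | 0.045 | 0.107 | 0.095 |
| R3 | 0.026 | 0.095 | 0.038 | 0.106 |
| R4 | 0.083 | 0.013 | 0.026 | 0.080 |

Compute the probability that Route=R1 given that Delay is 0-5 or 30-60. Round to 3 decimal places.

0.218

P(Delay=0-5) = 0.025 + 0.009 + 0.026 + 0.083 = 0.143.
P(Delay=30-60) = 0.086 + 0.095 + 0.106 + 0.080 = 0.367.
P(Delay ∈ {0-5, 30-60}) = 0.143 + 0.367 = 0.510; P(Route=R1, Delay ∈ {0-5, 30-60}) = 0.025 + 0.086 = 0.111.
P(Route=R1 | Delay ∈ {0-5, 30-60}) = 0.111/0.510 = 0.218.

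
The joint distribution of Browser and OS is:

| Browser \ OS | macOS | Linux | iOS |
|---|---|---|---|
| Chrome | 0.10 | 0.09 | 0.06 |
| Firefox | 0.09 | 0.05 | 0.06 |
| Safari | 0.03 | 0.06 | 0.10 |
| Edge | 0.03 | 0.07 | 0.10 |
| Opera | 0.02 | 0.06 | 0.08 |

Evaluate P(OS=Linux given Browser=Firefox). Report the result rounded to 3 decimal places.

0.250

P(Browser=Firefox) = 0.09 + 0.05 + 0.06 = 0.20.
P(OS=Linux | Browser=Firefox) = 0.05/0.20 = 0.250.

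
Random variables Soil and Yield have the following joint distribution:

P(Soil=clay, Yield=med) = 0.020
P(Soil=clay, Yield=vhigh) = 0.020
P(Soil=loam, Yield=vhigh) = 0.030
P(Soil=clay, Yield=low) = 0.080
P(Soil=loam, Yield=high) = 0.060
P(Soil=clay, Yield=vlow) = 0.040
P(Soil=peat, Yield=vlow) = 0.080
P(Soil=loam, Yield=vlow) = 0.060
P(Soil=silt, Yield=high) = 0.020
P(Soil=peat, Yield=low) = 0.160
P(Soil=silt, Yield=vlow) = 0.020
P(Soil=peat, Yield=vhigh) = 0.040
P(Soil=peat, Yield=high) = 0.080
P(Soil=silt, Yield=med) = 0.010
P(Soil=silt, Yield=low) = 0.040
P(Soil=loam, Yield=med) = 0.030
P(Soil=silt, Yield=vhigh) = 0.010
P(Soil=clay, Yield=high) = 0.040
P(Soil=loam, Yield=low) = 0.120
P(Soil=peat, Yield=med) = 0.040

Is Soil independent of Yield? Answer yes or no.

Every cell satisfies P(Soil,Yield) = P(Soil)·P(Yield). For instance P(Soil=clay) = 0.200, P(Yield=vhigh) = 0.100, and 0.200×0.100 = 0.020 matches the joint entry. So Soil and Yield are independent.

yes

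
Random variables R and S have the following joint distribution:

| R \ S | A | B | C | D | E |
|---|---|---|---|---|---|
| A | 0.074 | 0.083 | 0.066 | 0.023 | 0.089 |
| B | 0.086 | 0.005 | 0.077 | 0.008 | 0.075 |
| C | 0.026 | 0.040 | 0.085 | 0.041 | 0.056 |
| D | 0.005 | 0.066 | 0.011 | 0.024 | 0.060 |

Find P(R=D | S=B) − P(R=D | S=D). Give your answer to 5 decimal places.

0.09021

P(S=B) = 0.083 + 0.005 + 0.040 + 0.066 = 0.194; P(R=D | S=B) = 0.066/0.194 = 0.340206.
P(S=D) = 0.023 + 0.008 + 0.041 + 0.024 = 0.096; P(R=D | S=D) = 0.024/0.096 = 0.250000.
Difference = 0.09021.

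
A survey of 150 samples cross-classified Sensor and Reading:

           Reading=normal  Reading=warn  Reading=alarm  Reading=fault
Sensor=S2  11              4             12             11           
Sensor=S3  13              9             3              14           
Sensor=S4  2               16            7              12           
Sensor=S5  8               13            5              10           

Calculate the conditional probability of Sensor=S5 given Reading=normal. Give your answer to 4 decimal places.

0.2353

Total with Reading=normal: 11 + 13 + 2 + 8 = 34.
P(Sensor=S5 | Reading=normal) = 8/34 = 0.2353.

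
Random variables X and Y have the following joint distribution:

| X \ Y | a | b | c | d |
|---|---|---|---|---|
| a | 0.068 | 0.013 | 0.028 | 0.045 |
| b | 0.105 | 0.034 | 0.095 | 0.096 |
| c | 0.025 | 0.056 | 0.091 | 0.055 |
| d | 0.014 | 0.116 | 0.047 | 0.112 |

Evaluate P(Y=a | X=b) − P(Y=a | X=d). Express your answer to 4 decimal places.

P(X=b) = 0.105 + 0.034 + 0.095 + 0.096 = 0.330; P(Y=a | X=b) = 0.105/0.330 = 0.31818.
P(X=d) = 0.014 + 0.116 + 0.047 + 0.112 = 0.289; P(Y=a | X=d) = 0.014/0.289 = 0.04844.
Difference = 0.2697.

0.2697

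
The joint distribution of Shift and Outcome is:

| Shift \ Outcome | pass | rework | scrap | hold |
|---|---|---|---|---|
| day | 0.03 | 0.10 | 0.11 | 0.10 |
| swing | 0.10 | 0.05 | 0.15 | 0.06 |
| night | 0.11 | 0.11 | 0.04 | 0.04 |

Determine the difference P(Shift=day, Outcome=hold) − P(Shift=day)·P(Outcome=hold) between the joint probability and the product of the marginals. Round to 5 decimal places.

P(Shift=day) = 0.03 + 0.10 + 0.11 + 0.10 = 0.34.
P(Outcome=hold) = 0.10 + 0.06 + 0.04 = 0.20.
P(Shift=day, Outcome=hold) − P(Shift=day)P(Outcome=hold) = 0.10 − 0.34×0.20 = 0.03200.

0.03200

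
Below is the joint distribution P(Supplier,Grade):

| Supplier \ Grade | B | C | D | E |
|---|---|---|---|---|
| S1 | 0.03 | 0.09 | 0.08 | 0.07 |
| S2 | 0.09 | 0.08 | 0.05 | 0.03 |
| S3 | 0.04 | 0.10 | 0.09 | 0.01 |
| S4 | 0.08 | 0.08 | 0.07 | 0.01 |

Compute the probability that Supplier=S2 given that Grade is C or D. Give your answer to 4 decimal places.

0.2031

P(Grade=C) = 0.09 + 0.08 + 0.10 + 0.08 = 0.35.
P(Grade=D) = 0.08 + 0.05 + 0.09 + 0.07 = 0.29.
P(Grade ∈ {C, D}) = 0.35 + 0.29 = 0.64; P(Supplier=S2, Grade ∈ {C, D}) = 0.08 + 0.05 = 0.13.
P(Supplier=S2 | Grade ∈ {C, D}) = 0.13/0.64 = 0.2031.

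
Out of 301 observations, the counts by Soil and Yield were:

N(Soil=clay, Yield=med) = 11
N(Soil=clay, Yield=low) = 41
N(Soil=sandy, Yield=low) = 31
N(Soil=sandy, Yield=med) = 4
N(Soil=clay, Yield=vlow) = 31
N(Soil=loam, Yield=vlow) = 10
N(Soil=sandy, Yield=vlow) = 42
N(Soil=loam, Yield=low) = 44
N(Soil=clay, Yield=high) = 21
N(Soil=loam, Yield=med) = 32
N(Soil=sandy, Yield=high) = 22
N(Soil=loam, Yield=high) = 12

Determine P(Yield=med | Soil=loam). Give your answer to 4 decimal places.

Total with Soil=loam: 10 + 44 + 32 + 12 = 98.
P(Yield=med | Soil=loam) = 32/98 = 0.3265.

0.3265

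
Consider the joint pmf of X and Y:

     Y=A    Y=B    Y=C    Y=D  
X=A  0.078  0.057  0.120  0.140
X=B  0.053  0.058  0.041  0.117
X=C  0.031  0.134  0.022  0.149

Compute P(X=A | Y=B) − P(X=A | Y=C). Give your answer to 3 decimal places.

-0.427

P(Y=B) = 0.057 + 0.058 + 0.134 = 0.249; P(X=A | Y=B) = 0.057/0.249 = 0.2289.
P(Y=C) = 0.120 + 0.041 + 0.022 = 0.183; P(X=A | Y=C) = 0.120/0.183 = 0.6557.
Difference = -0.427.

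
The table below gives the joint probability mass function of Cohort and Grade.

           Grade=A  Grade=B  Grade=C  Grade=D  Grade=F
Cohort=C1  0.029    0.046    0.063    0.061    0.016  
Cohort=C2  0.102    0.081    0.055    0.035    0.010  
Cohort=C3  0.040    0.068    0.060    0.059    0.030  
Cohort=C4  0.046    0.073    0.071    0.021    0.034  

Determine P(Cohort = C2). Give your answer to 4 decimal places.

0.2830

P(Cohort=C2) = 0.102 + 0.081 + 0.055 + 0.035 + 0.010 = 0.283.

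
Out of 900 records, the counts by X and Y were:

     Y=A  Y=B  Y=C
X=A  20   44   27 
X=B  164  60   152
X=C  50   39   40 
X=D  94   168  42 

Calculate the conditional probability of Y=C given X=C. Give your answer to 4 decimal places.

Total with X=C: 50 + 39 + 40 = 129.
P(Y=C | X=C) = 40/129 = 0.3101.

0.3101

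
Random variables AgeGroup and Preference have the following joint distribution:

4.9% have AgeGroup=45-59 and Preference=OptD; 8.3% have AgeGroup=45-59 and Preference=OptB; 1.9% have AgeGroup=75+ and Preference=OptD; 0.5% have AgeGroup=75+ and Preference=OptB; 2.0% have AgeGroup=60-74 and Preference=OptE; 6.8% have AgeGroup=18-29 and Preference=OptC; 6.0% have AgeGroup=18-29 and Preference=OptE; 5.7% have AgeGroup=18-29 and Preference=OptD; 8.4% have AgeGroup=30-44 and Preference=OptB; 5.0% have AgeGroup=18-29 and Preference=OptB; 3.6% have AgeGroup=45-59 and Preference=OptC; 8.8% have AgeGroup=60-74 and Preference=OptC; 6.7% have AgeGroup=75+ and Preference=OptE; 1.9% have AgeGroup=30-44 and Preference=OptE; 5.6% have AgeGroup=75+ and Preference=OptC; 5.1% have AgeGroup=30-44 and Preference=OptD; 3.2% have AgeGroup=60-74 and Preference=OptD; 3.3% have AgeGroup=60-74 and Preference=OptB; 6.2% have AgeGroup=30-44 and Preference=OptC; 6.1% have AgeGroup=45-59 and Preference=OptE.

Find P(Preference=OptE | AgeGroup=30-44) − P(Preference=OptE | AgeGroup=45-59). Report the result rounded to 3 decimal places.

P(AgeGroup=30-44) = 0.084 + 0.062 + 0.051 + 0.019 = 0.216; P(Preference=OptE | AgeGroup=30-44) = 0.019/0.216 = 0.0880.
P(AgeGroup=45-59) = 0.083 + 0.036 + 0.049 + 0.061 = 0.229; P(Preference=OptE | AgeGroup=45-59) = 0.061/0.229 = 0.2664.
Difference = -0.178.

-0.178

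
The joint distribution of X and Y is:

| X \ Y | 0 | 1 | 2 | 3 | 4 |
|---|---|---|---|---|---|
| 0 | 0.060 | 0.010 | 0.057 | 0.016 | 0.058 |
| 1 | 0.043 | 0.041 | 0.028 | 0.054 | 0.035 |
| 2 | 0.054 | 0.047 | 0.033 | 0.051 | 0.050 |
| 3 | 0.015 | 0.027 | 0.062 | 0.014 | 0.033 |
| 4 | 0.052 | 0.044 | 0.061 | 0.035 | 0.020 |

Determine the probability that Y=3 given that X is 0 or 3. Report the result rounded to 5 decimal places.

P(X=0) = 0.060 + 0.010 + 0.057 + 0.016 + 0.058 = 0.201.
P(X=3) = 0.015 + 0.027 + 0.062 + 0.014 + 0.033 = 0.151.
P(X ∈ {0, 3}) = 0.201 + 0.151 = 0.352; P(Y=3, X ∈ {0, 3}) = 0.016 + 0.014 = 0.030.
P(Y=3 | X ∈ {0, 3}) = 0.030/0.352 = 0.08523.

0.08523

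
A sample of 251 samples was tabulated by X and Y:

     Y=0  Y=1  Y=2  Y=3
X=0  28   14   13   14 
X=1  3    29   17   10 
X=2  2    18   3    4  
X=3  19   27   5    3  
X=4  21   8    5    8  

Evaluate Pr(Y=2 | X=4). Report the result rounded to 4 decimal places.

0.1190

Total with X=4: 21 + 8 + 5 + 8 = 42.
P(Y=2 | X=4) = 5/42 = 0.1190.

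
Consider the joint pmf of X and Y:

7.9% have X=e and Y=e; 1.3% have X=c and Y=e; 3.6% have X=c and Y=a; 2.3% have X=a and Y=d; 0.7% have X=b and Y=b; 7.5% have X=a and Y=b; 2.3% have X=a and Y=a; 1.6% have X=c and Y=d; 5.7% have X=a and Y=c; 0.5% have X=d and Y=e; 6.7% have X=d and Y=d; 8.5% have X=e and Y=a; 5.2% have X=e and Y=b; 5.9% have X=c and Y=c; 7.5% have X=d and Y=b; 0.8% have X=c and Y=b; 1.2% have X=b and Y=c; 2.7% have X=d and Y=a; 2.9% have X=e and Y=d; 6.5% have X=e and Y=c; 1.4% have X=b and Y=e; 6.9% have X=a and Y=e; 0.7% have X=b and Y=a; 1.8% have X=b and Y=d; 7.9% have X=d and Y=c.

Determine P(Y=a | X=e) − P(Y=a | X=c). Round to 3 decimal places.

0.001

P(X=e) = 0.085 + 0.052 + 0.065 + 0.029 + 0.079 = 0.310; P(Y=a | X=e) = 0.085/0.310 = 0.2742.
P(X=c) = 0.036 + 0.008 + 0.059 + 0.016 + 0.013 = 0.132; P(Y=a | X=c) = 0.036/0.132 = 0.2727.
Difference = 0.001.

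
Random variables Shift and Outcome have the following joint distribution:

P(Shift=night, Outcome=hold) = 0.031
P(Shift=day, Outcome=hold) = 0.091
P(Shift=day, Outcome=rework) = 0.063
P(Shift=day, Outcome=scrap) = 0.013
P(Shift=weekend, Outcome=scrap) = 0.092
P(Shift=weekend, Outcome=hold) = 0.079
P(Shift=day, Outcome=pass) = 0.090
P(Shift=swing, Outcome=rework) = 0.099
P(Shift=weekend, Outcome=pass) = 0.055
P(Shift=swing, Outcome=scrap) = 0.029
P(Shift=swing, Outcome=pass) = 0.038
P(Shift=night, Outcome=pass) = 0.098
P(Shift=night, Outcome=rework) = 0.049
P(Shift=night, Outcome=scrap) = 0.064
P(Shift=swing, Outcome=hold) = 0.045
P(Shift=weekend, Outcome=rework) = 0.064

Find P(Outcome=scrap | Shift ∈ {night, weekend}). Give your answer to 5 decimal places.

0.29323

P(Shift=night) = 0.098 + 0.049 + 0.064 + 0.031 = 0.242.
P(Shift=weekend) = 0.055 + 0.064 + 0.092 + 0.079 = 0.290.
P(Shift ∈ {night, weekend}) = 0.242 + 0.290 = 0.532; P(Outcome=scrap, Shift ∈ {night, weekend}) = 0.064 + 0.092 = 0.156.
P(Outcome=scrap | Shift ∈ {night, weekend}) = 0.156/0.532 = 0.29323.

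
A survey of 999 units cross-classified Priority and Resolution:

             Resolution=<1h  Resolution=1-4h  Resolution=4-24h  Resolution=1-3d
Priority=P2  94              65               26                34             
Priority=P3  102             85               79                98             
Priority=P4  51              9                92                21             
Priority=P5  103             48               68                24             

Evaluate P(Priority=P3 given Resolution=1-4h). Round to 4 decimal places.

0.4106

Total with Resolution=1-4h: 65 + 85 + 9 + 48 = 207.
P(Priority=P3 | Resolution=1-4h) = 85/207 = 0.4106.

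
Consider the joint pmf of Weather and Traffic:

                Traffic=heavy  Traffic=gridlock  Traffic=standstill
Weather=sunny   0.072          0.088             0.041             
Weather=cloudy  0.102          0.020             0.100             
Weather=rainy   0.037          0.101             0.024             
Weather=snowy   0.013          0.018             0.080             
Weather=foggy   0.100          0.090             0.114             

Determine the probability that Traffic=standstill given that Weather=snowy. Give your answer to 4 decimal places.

P(Weather=snowy) = 0.013 + 0.018 + 0.080 = 0.111.
P(Traffic=standstill | Weather=snowy) = 0.080/0.111 = 0.7207.

0.7207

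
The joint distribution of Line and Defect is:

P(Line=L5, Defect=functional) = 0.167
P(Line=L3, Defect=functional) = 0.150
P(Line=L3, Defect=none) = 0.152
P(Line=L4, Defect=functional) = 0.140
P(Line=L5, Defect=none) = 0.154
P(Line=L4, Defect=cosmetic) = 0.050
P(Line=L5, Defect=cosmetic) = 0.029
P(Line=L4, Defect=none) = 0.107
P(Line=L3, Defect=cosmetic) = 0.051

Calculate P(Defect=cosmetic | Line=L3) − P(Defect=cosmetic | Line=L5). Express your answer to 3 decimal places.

0.062

P(Line=L3) = 0.152 + 0.051 + 0.150 = 0.353; P(Defect=cosmetic | Line=L3) = 0.051/0.353 = 0.1445.
P(Line=L5) = 0.154 + 0.029 + 0.167 = 0.350; P(Defect=cosmetic | Line=L5) = 0.029/0.350 = 0.0829.
Difference = 0.062.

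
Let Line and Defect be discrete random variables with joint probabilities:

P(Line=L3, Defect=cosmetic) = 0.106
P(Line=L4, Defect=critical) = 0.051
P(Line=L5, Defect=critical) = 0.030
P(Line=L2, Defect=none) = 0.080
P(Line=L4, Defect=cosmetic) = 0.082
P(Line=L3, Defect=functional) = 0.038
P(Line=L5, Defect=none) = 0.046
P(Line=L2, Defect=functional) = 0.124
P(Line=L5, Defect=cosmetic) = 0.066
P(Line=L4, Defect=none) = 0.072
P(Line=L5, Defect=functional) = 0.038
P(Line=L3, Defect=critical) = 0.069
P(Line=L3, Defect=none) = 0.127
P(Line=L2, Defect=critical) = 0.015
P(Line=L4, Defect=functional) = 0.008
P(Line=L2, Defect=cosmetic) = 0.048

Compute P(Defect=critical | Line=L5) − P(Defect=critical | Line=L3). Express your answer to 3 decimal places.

P(Line=L5) = 0.046 + 0.066 + 0.038 + 0.030 = 0.180; P(Defect=critical | Line=L5) = 0.030/0.180 = 0.1667.
P(Line=L3) = 0.127 + 0.106 + 0.038 + 0.069 = 0.340; P(Defect=critical | Line=L3) = 0.069/0.340 = 0.2029.
Difference = -0.036.

-0.036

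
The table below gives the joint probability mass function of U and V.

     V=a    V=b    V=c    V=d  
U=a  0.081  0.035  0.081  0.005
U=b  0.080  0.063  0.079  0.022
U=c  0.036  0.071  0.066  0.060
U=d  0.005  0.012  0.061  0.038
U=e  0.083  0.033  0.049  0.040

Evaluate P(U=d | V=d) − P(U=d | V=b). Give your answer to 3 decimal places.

0.174

P(V=d) = 0.005 + 0.022 + 0.060 + 0.038 + 0.040 = 0.165; P(U=d | V=d) = 0.038/0.165 = 0.2303.
P(V=b) = 0.035 + 0.063 + 0.071 + 0.012 + 0.033 = 0.214; P(U=d | V=b) = 0.012/0.214 = 0.0561.
Difference = 0.174.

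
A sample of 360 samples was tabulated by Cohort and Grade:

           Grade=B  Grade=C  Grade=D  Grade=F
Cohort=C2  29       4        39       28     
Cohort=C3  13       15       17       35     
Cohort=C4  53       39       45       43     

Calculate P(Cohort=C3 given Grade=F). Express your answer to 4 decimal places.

0.3302

Total with Grade=F: 28 + 35 + 43 = 106.
P(Cohort=C3 | Grade=F) = 35/106 = 0.3302.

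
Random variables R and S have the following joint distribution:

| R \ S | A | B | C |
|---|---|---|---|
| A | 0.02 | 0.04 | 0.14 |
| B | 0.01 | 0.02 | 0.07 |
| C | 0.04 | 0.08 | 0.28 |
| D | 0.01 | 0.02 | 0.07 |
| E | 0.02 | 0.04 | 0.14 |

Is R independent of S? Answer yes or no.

yes

Every cell satisfies P(R,S) = P(R)·P(S). For instance P(R=A) = 0.20, P(S=C) = 0.70, and 0.20×0.70 = 0.14 matches the joint entry. So R and S are independent.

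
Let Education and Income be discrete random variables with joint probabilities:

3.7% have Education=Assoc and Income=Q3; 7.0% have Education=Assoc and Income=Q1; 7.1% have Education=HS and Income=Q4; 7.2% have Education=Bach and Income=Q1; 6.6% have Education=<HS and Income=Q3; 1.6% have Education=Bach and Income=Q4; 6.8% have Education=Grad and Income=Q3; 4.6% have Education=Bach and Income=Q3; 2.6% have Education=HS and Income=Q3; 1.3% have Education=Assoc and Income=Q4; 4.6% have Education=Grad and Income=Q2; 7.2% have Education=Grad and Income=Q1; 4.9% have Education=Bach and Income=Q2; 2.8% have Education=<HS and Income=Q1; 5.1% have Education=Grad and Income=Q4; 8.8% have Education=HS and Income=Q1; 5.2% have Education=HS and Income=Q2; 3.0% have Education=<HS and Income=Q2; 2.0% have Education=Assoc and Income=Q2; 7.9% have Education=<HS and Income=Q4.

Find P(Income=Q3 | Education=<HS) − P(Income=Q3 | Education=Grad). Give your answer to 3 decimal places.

0.038

P(Education=<HS) = 0.028 + 0.030 + 0.066 + 0.079 = 0.203; P(Income=Q3 | Education=<HS) = 0.066/0.203 = 0.3251.
P(Education=Grad) = 0.072 + 0.046 + 0.068 + 0.051 = 0.237; P(Income=Q3 | Education=Grad) = 0.068/0.237 = 0.2869.
Difference = 0.038.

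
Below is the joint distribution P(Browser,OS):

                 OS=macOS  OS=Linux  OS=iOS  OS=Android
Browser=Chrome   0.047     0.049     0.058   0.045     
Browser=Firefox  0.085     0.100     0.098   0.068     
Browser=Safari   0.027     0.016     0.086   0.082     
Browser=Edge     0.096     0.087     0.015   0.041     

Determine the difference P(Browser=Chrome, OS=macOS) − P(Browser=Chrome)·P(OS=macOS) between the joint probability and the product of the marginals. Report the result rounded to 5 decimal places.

-0.00375

P(Browser=Chrome) = 0.047 + 0.049 + 0.058 + 0.045 = 0.199.
P(OS=macOS) = 0.047 + 0.085 + 0.027 + 0.096 = 0.255.
P(Browser=Chrome, OS=macOS) − P(Browser=Chrome)P(OS=macOS) = 0.047 − 0.199×0.255 = -0.00375.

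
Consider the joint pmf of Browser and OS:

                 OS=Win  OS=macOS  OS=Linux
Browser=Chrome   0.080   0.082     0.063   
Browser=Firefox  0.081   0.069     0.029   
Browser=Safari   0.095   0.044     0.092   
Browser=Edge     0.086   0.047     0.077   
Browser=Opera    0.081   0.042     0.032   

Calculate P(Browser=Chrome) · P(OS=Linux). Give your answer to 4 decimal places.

P(Browser=Chrome) = 0.080 + 0.082 + 0.063 = 0.225.
P(OS=Linux) = 0.063 + 0.029 + 0.092 + 0.077 + 0.032 = 0.293.
Product: 0.225 × 0.293 = 0.0659.

0.0659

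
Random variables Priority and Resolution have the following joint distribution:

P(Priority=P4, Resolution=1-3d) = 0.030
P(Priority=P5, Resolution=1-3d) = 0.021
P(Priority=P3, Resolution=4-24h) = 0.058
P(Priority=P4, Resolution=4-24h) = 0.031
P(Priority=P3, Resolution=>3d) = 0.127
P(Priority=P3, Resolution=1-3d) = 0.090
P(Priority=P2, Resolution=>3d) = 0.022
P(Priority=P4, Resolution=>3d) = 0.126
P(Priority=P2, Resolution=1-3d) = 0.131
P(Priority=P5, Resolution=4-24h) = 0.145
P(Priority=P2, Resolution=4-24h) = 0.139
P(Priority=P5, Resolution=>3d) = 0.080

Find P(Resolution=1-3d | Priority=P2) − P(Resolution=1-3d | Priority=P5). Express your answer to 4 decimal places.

0.3633

P(Priority=P2) = 0.139 + 0.131 + 0.022 = 0.292; P(Resolution=1-3d | Priority=P2) = 0.131/0.292 = 0.44863.
P(Priority=P5) = 0.145 + 0.021 + 0.080 = 0.246; P(Resolution=1-3d | Priority=P5) = 0.021/0.246 = 0.08537.
Difference = 0.3633.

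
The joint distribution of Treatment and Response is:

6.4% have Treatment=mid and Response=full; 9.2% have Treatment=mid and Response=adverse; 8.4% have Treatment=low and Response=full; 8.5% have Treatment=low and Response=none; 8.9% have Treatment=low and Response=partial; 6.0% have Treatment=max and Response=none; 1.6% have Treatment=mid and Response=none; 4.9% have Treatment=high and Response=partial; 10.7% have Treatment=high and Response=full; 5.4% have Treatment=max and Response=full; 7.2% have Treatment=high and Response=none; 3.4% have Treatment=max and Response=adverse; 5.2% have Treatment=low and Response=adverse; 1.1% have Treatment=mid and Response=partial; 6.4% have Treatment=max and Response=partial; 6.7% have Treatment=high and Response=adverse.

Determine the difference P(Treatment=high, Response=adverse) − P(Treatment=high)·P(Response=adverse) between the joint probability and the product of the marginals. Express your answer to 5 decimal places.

-0.00528

P(Treatment=high) = 0.072 + 0.049 + 0.107 + 0.067 = 0.295.
P(Response=adverse) = 0.052 + 0.092 + 0.067 + 0.034 = 0.245.
P(Treatment=high, Response=adverse) − P(Treatment=high)P(Response=adverse) = 0.067 − 0.295×0.245 = -0.00528.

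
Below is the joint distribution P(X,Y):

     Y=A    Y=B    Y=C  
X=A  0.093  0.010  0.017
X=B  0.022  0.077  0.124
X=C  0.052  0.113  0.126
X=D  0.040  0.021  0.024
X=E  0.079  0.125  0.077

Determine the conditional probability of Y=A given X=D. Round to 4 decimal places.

P(X=D) = 0.040 + 0.021 + 0.024 = 0.085.
P(Y=A | X=D) = 0.040/0.085 = 0.4706.

0.4706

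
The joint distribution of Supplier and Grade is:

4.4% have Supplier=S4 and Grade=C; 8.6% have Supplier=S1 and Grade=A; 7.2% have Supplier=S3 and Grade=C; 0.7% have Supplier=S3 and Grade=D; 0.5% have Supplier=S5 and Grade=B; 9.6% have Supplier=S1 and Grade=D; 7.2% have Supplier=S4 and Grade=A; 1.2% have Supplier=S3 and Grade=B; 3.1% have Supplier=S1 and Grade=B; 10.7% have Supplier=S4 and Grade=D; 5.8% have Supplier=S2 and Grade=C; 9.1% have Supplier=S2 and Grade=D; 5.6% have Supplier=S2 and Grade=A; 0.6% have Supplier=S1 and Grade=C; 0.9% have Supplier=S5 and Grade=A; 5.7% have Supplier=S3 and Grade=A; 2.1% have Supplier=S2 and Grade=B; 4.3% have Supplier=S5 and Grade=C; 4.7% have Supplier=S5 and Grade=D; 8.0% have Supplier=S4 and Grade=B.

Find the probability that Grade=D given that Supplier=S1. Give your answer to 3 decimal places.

0.438

P(Supplier=S1) = 0.086 + 0.031 + 0.006 + 0.096 = 0.219.
P(Grade=D | Supplier=S1) = 0.096/0.219 = 0.438.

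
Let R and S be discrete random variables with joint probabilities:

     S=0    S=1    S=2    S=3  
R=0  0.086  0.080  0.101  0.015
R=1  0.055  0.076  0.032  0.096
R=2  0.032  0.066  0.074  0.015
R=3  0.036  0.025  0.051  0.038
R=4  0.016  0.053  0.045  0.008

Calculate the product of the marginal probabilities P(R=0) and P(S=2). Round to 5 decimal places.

P(R=0) = 0.086 + 0.080 + 0.101 + 0.015 = 0.282.
P(S=2) = 0.101 + 0.032 + 0.074 + 0.051 + 0.045 = 0.303.
Product: 0.282 × 0.303 = 0.08545.

0.08545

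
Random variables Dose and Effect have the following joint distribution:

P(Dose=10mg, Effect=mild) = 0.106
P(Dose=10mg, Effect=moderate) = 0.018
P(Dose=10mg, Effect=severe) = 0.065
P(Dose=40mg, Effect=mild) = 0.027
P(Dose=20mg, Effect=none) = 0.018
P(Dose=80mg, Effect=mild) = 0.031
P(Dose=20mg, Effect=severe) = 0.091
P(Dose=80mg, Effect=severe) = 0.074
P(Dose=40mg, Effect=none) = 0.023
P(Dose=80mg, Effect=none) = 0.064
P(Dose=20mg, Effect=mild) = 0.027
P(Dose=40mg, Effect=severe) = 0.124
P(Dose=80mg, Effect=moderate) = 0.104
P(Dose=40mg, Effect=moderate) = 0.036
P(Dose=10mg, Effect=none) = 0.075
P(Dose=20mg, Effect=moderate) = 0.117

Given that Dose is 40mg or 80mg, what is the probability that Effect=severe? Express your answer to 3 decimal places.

0.410

P(Dose=40mg) = 0.023 + 0.027 + 0.036 + 0.124 = 0.210.
P(Dose=80mg) = 0.064 + 0.031 + 0.104 + 0.074 = 0.273.
P(Dose ∈ {40mg, 80mg}) = 0.210 + 0.273 = 0.483; P(Effect=severe, Dose ∈ {40mg, 80mg}) = 0.124 + 0.074 = 0.198.
P(Effect=severe | Dose ∈ {40mg, 80mg}) = 0.198/0.483 = 0.410.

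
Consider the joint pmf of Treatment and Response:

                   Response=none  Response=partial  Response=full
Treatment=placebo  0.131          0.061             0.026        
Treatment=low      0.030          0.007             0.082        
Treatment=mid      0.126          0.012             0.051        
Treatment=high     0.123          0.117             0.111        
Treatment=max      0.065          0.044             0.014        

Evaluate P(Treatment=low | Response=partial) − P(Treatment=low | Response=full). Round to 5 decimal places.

-0.25969

P(Response=partial) = 0.061 + 0.007 + 0.012 + 0.117 + 0.044 = 0.241; P(Treatment=low | Response=partial) = 0.007/0.241 = 0.029046.
P(Response=full) = 0.026 + 0.082 + 0.051 + 0.111 + 0.014 = 0.284; P(Treatment=low | Response=full) = 0.082/0.284 = 0.288732.
Difference = -0.25969.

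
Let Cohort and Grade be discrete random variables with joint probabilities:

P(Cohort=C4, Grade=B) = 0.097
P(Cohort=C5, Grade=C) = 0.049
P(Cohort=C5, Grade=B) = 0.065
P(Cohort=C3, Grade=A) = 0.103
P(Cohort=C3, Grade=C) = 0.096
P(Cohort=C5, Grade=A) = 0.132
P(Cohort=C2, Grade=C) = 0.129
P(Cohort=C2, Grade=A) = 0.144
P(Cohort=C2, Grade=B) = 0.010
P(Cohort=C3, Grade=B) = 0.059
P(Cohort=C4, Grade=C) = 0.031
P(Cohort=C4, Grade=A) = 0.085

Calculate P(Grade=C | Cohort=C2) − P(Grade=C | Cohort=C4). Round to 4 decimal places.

0.3103

P(Cohort=C2) = 0.144 + 0.010 + 0.129 = 0.283; P(Grade=C | Cohort=C2) = 0.129/0.283 = 0.45583.
P(Cohort=C4) = 0.085 + 0.097 + 0.031 = 0.213; P(Grade=C | Cohort=C4) = 0.031/0.213 = 0.14554.
Difference = 0.3103.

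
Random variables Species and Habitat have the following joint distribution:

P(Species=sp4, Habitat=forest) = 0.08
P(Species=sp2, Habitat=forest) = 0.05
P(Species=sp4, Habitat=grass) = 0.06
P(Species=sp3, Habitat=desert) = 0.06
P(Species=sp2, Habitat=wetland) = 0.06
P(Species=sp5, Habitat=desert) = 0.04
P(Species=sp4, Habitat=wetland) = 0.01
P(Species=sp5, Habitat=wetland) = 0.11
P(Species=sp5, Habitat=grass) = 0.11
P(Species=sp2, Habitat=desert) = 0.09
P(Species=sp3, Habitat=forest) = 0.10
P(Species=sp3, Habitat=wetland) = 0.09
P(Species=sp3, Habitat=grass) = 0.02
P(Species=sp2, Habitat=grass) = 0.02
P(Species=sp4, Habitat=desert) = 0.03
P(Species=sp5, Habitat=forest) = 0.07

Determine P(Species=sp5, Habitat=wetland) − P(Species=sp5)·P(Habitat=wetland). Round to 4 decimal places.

P(Species=sp5) = 0.07 + 0.11 + 0.11 + 0.04 = 0.33.
P(Habitat=wetland) = 0.06 + 0.09 + 0.01 + 0.11 = 0.27.
P(Species=sp5, Habitat=wetland) − P(Species=sp5)P(Habitat=wetland) = 0.11 − 0.33×0.27 = 0.0209.

0.0209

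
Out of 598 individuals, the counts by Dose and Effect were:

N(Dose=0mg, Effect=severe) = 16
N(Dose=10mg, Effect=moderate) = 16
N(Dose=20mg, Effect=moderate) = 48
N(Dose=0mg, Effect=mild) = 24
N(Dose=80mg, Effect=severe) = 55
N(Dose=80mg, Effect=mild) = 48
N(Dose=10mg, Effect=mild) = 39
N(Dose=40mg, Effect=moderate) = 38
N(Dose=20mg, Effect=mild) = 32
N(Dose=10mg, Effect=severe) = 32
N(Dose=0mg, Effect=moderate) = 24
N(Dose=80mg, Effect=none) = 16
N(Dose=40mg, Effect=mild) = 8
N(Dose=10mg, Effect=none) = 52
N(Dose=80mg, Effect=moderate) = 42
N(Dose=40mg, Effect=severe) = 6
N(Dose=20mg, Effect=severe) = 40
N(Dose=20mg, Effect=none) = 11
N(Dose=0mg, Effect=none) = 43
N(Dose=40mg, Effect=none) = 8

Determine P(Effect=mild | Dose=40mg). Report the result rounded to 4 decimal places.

Total with Dose=40mg: 8 + 8 + 38 + 6 = 60.
P(Effect=mild | Dose=40mg) = 8/60 = 0.1333.

0.1333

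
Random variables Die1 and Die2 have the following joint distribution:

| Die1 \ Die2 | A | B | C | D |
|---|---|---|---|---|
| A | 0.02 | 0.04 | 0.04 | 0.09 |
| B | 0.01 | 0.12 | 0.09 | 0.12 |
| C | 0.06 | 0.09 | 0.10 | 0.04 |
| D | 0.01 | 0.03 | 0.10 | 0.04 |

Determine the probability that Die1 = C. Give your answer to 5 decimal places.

P(Die1=C) = 0.06 + 0.09 + 0.10 + 0.04 = 0.29.

0.29000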